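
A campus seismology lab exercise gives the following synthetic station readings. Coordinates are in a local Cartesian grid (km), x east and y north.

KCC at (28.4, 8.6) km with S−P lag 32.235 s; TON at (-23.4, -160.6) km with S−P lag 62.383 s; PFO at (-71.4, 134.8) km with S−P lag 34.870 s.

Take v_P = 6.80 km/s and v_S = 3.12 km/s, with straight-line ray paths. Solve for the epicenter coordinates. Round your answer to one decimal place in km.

Distance from S−P lag: d = Δt · v_P v_S / (v_P − v_S) = Δt · (6.80·3.12)/(6.80−3.12) ≈ 5.7652·Δt.
So d_KCC = 185.84, d_TON = 359.65, d_PFO = 201.03 km.
Circle about each station: (x − 28.4)² + (y − 8.6)² = 185.84²; (x + 23.4)² + (y + 160.6)² = 359.65²; (x + 71.4)² + (y − 134.8)² = 201.03².
Subtracting pairs of circle equations eliminates x²+y² and gives linear equations (the radical axes):
-103.6 x − 338.4 y = -69352.22
-199.6 x + 252.4 y = 16511.92
Solving the 2×2 system: x ≈ 127.2, y ≈ 166.0 km.
Check against KCC (with the unrounded x, y): √((x − 28.4)²+(y − 8.6)²) = 185.84 ≈ 185.84 km. ✓

127.2 km east, 166.0 km north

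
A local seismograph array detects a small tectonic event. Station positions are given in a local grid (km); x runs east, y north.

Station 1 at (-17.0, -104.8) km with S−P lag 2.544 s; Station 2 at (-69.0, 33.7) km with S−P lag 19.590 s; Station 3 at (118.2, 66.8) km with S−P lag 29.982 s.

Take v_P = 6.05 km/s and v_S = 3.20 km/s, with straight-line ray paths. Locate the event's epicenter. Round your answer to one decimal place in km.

-14.5 km east, -87.7 km north

Distance from S−P lag: d = Δt · v_P v_S / (v_P − v_S) = Δt · (6.05·3.20)/(6.05−3.20) ≈ 6.7930·Δt.
So d_Station 1 = 17.28, d_Station 2 = 133.07, d_Station 3 = 203.67 km.
Circle about each station: (x + 17.0)² + (y + 104.8)² = 17.28²; (x + 69.0)² + (y − 33.7)² = 133.07²; (x − 118.2)² + (y − 66.8)² = 203.67².
Subtracting the Station 1 equation from the Station 2 and Station 3 equations removes the quadratic terms:
-104.0 x + 277.0 y = -22784.38
270.4 x + 343.2 y = -34021.43
Solving the 2×2 system: x ≈ -14.5, y ≈ -87.7 km.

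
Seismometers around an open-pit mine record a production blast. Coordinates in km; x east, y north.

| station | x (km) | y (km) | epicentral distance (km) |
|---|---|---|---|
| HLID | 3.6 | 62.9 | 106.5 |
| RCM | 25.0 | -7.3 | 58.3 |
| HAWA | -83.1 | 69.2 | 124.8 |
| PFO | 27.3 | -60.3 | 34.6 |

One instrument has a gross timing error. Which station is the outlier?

Solve using three stations at a time. Using HLID, RCM, HAWA (subtract circle equations pairwise → linear system) gives (x, y) ≈ (-23.1, -40.2).
Distances from that point to each station vs reported:
  HLID: calculated 106.5 vs reported 106.5 → residual 0.0 km
  RCM: calculated 58.2 vs reported 58.3 → residual 0.1 km
  HAWA: calculated 124.8 vs reported 124.8 → residual 0.0 km
  PFO: calculated 54.2 vs reported 34.6 → residual 19.6 km
HLID, RCM, HAWA are mutually consistent (residuals ≈ 0); PFO is off by 19.6 km.

PFO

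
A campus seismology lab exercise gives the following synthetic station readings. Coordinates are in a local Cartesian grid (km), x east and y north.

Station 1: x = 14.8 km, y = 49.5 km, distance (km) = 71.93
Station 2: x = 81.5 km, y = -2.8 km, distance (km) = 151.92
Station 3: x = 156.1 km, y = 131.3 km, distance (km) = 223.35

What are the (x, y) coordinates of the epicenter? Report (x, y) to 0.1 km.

x ≈ -56.1 km, y ≈ 61.6 km

Circle about each station: (x − 14.8)² + (y − 49.5)² = 71.93²; (x − 81.5)² + (y + 2.8)² = 151.92²; (x − 156.1)² + (y − 131.3)² = 223.35².
Subtracting pairs of circle equations eliminates x²+y² and gives linear equations (the radical axes):
133.4 x − 104.6 y = -13924.96
282.6 x + 163.6 y = -5773.69
Solving the 2×2 system: x ≈ -56.1, y ≈ 61.6 km.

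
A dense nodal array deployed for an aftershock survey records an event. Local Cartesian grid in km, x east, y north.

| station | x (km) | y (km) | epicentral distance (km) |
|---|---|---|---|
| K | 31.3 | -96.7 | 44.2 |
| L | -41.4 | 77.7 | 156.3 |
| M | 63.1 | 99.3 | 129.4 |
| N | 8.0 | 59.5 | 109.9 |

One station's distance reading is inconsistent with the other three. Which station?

K

Solve using three stations at a time. Using L, M, N (subtract circle equations pairwise → linear system) gives (x, y) ≈ (72.1, -29.8).
Distances from that point to each station vs reported:
  K: calculated 78.4 vs reported 44.2 → residual 34.2 km
  L: calculated 156.3 vs reported 156.3 → residual 0.0 km
  M: calculated 129.4 vs reported 129.4 → residual 0.0 km
  N: calculated 109.9 vs reported 109.9 → residual 0.0 km
L, M, N are mutually consistent (residuals ≈ 0); K is off by 34.2 km.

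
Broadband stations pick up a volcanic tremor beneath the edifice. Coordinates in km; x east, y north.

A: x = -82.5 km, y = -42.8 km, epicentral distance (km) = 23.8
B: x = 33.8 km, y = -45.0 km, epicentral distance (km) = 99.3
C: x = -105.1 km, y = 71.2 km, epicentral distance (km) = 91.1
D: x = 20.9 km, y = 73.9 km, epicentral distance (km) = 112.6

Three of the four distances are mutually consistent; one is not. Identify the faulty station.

A

Solve using three stations at a time. Using B, C, D (subtract circle equations pairwise → linear system) gives (x, y) ≈ (-57.8, -6.6).
Distances from that point to each station vs reported:
  A: calculated 43.8 vs reported 23.8 → residual 20.0 km
  B: calculated 99.3 vs reported 99.3 → residual 0.0 km
  C: calculated 91.1 vs reported 91.1 → residual 0.0 km
  D: calculated 112.6 vs reported 112.6 → residual 0.0 km
B, C, D are mutually consistent (residuals ≈ 0); A is off by 20.0 km.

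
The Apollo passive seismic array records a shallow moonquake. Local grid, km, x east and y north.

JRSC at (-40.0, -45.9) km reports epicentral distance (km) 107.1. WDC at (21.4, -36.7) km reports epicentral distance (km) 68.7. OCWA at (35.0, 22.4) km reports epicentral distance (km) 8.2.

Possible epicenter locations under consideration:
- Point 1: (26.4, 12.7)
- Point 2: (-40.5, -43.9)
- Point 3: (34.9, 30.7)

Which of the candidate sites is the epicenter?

For each candidate, compare |candidate − station| to the reported distance:
Point 1: residuals JRSC 18.5, WDC 19.0, OCWA 4.8 → max 19.0 km
Point 2: residuals JRSC 105.0, WDC 6.4, OCWA 92.3 → max 105.0 km
Point 3: residuals JRSC 0.0, WDC 0.0, OCWA 0.1 → max 0.1 km
Only Point 3 has all residuals ≈ 0.

Point 3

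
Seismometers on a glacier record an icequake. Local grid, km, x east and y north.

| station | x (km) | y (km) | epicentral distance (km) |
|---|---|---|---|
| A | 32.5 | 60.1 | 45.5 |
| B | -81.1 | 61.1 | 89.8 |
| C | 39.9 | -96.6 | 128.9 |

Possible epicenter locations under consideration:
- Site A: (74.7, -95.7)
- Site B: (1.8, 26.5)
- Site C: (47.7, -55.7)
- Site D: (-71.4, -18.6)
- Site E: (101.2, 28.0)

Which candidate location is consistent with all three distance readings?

Site B

For each candidate, compare |candidate − station| to the reported distance:
Site A: residuals A 115.9, B 131.2, C 94.1 → max 131.2 km
Site B: residuals A 0.0, B 0.0, C 0.0 → max 0.0 km
Site C: residuals A 71.3, B 84.1, C 87.3 → max 87.3 km
Site D: residuals A 84.8, B 9.5, C 7.0 → max 84.8 km
Site E: residuals A 30.3, B 95.5, C 10.0 → max 95.5 km
Only Site B has all residuals ≈ 0.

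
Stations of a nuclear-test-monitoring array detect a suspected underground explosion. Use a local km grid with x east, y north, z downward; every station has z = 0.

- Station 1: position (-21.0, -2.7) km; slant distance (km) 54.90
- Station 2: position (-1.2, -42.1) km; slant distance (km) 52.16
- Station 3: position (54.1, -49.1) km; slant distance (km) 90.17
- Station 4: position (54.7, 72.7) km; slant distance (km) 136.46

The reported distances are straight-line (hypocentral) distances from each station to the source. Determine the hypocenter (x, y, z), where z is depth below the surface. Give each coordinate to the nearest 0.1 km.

x ≈ -20.6 km, y ≈ -30.9 km, depth ≈ 47.1 km

Each station gives a sphere (x−x_i)² + (y−y_i)² + z² = d_i² (stations at z=0).
Subtracting the Station 1 sphere from Station 2 and Station 3: z² cancels, leaving linear equations in x and y:
39.6 x − 78.8 y = 1618.90
150.2 x − 92.8 y = -227.29
Solving: x ≈ -20.604, y ≈ -30.899 km (keep extra digits for the depth step; rounded: -20.6, -30.9).
Then from the Station 1 sphere: z² = 54.90² − (x + 21.0)² − (y + 2.7)² with x = -20.604, y = -30.899, so z ≈ 47.103 ≈ 47.1 km.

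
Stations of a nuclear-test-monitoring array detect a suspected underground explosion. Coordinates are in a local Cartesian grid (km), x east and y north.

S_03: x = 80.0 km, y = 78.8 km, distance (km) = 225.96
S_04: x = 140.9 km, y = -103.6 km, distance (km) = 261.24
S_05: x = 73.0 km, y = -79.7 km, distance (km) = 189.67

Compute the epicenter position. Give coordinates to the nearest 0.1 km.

x ≈ -112.4 km, y ≈ -39.7 km

Circle about each station: (x − 80.0)² + (y − 78.8)² = 225.96²; (x − 140.9)² + (y + 103.6)² = 261.24²; (x − 73.0)² + (y + 79.7)² = 189.67².
Subtracting the S_03 equation from the S_04 and S_05 equations removes the quadratic terms:
121.8 x − 364.8 y = 787.91
-14.0 x − 317.0 y = 14154.86
Solving the 2×2 system: x ≈ -112.4, y ≈ -39.7 km.
Check against S_03 (with the unrounded x, y): √((x − 80.0)²+(y − 78.8)²) = 225.96 ≈ 225.96 km. ✓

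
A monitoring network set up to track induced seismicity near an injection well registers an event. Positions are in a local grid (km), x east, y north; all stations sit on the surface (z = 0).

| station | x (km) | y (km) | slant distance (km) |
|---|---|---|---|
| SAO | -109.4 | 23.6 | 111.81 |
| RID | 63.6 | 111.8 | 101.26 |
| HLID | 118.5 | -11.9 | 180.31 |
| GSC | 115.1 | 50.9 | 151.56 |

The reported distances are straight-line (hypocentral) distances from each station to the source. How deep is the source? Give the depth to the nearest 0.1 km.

depth ≈ 39.2 km

Each station gives a sphere (x−x_i)² + (y−y_i)² + z² = d_i² (stations at z=0).
Subtracting the SAO sphere from RID and HLID: z² cancels, leaving linear equations in x and y:
346.0 x + 176.4 y = 6266.77
455.8 x − 71.0 y = -18351.68
Solving: x ≈ -26.601, y ≈ 87.703 km (keep extra digits for the depth step; rounded: -26.6, 87.7).
Then from the SAO sphere: z² = 111.81² − (x + 109.4)² − (y − 23.6)² with x = -26.601, y = 87.703, so z ≈ 39.200 ≈ 39.2 km.
Check against GSC (with the unrounded solution): distance 151.56 ≈ 151.56 km. ✓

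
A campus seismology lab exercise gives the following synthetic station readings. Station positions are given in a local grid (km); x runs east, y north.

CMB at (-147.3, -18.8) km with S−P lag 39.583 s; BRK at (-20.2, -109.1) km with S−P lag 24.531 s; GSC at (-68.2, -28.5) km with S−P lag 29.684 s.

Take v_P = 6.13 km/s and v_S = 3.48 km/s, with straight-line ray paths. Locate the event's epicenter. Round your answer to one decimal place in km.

(169.4, -53.9)

Distance from S−P lag: d = Δt · v_P v_S / (v_P − v_S) = Δt · (6.13·3.48)/(6.13−3.48) ≈ 8.0500·Δt.
So d_CMB = 318.64, d_BRK = 197.47, d_GSC = 238.96 km.
Circle about each station: (x + 147.3)² + (y + 18.8)² = 318.64²; (x + 20.2)² + (y + 109.1)² = 197.47²; (x + 68.2)² + (y + 28.5)² = 238.96².
Subtracting pairs of circle equations eliminates x²+y² and gives linear equations (the radical axes):
254.2 x − 180.6 y = 52797.17
158.2 x − 19.4 y = 27842.33
Solving the 2×2 system: x ≈ 169.4, y ≈ -53.9 km.
Check against CMB (with the unrounded x, y): √((x + 147.3)²+(y + 18.8)²) = 318.62 ≈ 318.64 km. ✓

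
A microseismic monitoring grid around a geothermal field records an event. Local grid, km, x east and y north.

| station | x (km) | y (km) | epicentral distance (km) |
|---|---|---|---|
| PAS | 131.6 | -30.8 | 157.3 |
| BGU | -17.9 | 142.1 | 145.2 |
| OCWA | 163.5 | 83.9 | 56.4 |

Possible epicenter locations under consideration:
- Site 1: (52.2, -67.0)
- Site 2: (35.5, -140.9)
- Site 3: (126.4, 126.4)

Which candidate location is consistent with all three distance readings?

For each candidate, compare |candidate − station| to the reported distance:
Site 1: residuals PAS 70.0, BGU 75.3, OCWA 131.1 → max 131.1 km
Site 2: residuals PAS 11.2, BGU 142.8, OCWA 202.3 → max 202.3 km
Site 3: residuals PAS 0.0, BGU 0.0, OCWA 0.0 → max 0.0 km
Only Site 3 has all residuals ≈ 0.

Site 3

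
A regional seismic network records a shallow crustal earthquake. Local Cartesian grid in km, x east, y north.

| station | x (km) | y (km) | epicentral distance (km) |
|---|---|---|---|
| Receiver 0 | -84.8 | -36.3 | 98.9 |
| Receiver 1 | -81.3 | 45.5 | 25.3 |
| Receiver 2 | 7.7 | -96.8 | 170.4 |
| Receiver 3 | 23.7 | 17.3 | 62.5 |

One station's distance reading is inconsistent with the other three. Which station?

Solve using three stations at a time. Using Receiver 0, Receiver 1, Receiver 2 (subtract circle equations pairwise → linear system) gives (x, y) ≈ (-60.2, 59.5).
Distances from that point to each station vs reported:
  Receiver 0: calculated 98.9 vs reported 98.9 → residual 0.0 km
  Receiver 1: calculated 25.3 vs reported 25.3 → residual 0.0 km
  Receiver 2: calculated 170.4 vs reported 170.4 → residual 0.0 km
  Receiver 3: calculated 93.9 vs reported 62.5 → residual 31.4 km
Receiver 0, Receiver 1, Receiver 2 are mutually consistent (residuals ≈ 0); Receiver 3 is off by 31.4 km.

Receiver 3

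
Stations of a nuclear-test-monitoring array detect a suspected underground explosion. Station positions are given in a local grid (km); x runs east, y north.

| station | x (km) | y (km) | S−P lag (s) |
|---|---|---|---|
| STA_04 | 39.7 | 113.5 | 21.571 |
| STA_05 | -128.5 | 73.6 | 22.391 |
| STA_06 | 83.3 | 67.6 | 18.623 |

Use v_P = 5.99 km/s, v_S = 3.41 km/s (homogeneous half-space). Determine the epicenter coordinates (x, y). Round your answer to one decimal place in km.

(-3.2, -51.8)

Distance from S−P lag: d = Δt · v_P v_S / (v_P − v_S) = Δt · (5.99·3.41)/(5.99−3.41) ≈ 7.9170·Δt.
So d_STA_04 = 170.78, d_STA_05 = 177.27, d_STA_06 = 147.44 km.
Circle about each station: (x − 39.7)² + (y − 113.5)² = 170.78²; (x + 128.5)² + (y − 73.6)² = 177.27²; (x − 83.3)² + (y − 67.6)² = 147.44².
Subtracting the STA_04 equation from the STA_05 and STA_06 equations removes the quadratic terms:
-336.4 x − 79.8 y = 5212.03
87.2 x − 91.8 y = 4477.56
Solving the 2×2 system: x ≈ -3.2, y ≈ -51.8 km.
Check against STA_04 (with the unrounded x, y): √((x − 39.7)²+(y − 113.5)²) = 170.79 ≈ 170.78 km. ✓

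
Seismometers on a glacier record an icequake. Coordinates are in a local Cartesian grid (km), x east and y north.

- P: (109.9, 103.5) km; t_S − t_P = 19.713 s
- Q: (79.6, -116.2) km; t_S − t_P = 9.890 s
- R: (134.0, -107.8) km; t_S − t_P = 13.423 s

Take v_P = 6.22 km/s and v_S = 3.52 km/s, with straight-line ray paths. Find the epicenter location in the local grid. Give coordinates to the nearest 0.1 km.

Distance from S−P lag: d = Δt · v_P v_S / (v_P − v_S) = Δt · (6.22·3.52)/(6.22−3.52) ≈ 8.1090·Δt.
So d_P = 159.85, d_Q = 80.20, d_R = 108.85 km.
Circle about each station: (x − 109.9)² + (y − 103.5)² = 159.85²; (x − 79.6)² + (y + 116.2)² = 80.20²; (x − 134.0)² + (y + 107.8)² = 108.85².
Subtracting the P equation from the Q and R equations removes the quadratic terms:
-60.6 x − 439.4 y = 16168.32
48.2 x − 422.6 y = 20490.28
Solving the 2×2 system: x ≈ 46.4, y ≈ -43.2 km.
Check against P (with the unrounded x, y): √((x − 109.9)²+(y − 103.5)²) = 159.85 ≈ 159.85 km. ✓

46.4 km east, -43.2 km north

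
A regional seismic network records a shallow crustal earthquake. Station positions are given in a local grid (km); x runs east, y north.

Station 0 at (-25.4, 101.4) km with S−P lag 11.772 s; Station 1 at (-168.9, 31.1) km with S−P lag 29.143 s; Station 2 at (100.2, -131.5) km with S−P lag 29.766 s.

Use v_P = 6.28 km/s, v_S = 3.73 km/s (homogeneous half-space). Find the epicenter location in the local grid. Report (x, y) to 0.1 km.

x ≈ 75.3 km, y ≈ 140.8 km

Distance from S−P lag: d = Δt · v_P v_S / (v_P − v_S) = Δt · (6.28·3.73)/(6.28−3.73) ≈ 9.1860·Δt.
So d_Station 0 = 108.14, d_Station 1 = 267.71, d_Station 2 = 273.43 km.
Circle about each station: (x + 25.4)² + (y − 101.4)² = 108.14²; (x + 168.9)² + (y − 31.1)² = 267.71²; (x − 100.2)² + (y + 131.5)² = 273.43².
Subtracting the Station 0 equation from the Station 1 and Station 2 equations removes the quadratic terms:
-287.0 x − 140.6 y = -41407.08
251.2 x − 465.8 y = -46664.54
Solving the 2×2 system: x ≈ 75.3, y ≈ 140.8 km.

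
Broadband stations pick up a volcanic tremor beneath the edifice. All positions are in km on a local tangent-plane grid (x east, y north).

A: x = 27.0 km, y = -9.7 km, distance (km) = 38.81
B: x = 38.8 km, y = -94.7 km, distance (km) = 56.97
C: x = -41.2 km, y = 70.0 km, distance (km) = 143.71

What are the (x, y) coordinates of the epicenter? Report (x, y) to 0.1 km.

x ≈ 52.1 km, y ≈ -39.3 km

Circle about each station: (x − 27.0)² + (y + 9.7)² = 38.81²; (x − 38.8)² + (y + 94.7)² = 56.97²; (x + 41.2)² + (y − 70.0)² = 143.71².
Subtracting pairs of circle equations eliminates x²+y² and gives linear equations (the radical axes):
23.6 x − 170.0 y = 7911.08
-136.4 x + 159.4 y = -13372.00
Solving the 2×2 system: x ≈ 52.1, y ≈ -39.3 km.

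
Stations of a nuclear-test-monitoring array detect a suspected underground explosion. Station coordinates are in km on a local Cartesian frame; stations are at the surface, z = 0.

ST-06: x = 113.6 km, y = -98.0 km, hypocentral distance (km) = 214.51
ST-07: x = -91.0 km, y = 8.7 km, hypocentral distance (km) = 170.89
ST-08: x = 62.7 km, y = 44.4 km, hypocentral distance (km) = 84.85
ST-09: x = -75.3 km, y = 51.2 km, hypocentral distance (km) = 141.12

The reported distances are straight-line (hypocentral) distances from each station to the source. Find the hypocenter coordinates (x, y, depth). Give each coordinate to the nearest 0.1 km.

Each station gives a sphere (x−x_i)² + (y−y_i)² + z² = d_i² (stations at z=0).
Subtracting the ST-06 sphere from ST-07 and ST-08: z² cancels, leaving linear equations in x and y:
-409.2 x + 213.4 y = 2658.88
-101.8 x + 284.8 y = 22208.71
Solving: x ≈ 41.998, y ≈ 92.992 km (keep extra digits for the depth step; rounded: 42.0, 93.0).
Then from the ST-06 sphere: z² = 214.51² − (x − 113.6)² − (y + 98.0)² with x = 41.998, y = 92.992, so z ≈ 66.406 ≈ 66.4 km.

x ≈ 42.0 km, y ≈ 93.0 km, depth ≈ 66.4 km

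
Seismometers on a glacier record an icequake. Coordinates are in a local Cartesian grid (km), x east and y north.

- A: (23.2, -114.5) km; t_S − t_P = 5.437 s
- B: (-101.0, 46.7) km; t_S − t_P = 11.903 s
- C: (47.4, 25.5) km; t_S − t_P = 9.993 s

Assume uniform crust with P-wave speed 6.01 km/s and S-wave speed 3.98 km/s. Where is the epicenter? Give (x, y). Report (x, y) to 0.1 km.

x ≈ -22.3 km, y ≈ -69.4 km

Distance from S−P lag: d = Δt · v_P v_S / (v_P − v_S) = Δt · (6.01·3.98)/(6.01−3.98) ≈ 11.7832·Δt.
So d_A = 64.07, d_B = 140.25, d_C = 117.75 km.
Circle about each station: (x − 23.2)² + (y + 114.5)² = 64.07²; (x + 101.0)² + (y − 46.7)² = 140.25²; (x − 47.4)² + (y − 25.5)² = 117.75².
Subtracting the A equation from the B and C equations removes the quadratic terms:
-248.4 x + 322.4 y = -16831.70
48.4 x + 280.0 y = -20511.58
Solving the 2×2 system: x ≈ -22.3, y ≈ -69.4 km.
Check against A (with the unrounded x, y): √((x − 23.2)²+(y + 114.5)²) = 64.07 ≈ 64.07 km. ✓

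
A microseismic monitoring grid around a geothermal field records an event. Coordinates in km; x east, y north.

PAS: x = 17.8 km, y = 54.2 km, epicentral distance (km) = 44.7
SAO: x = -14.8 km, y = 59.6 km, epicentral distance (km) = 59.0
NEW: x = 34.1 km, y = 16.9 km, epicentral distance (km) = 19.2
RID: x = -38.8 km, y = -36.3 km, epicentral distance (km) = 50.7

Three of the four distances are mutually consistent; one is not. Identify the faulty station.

Solve using three stations at a time. Using PAS, SAO, NEW (subtract circle equations pairwise → linear system) gives (x, y) ≈ (16.4, 9.5).
Distances from that point to each station vs reported:
  PAS: calculated 44.7 vs reported 44.7 → residual 0.0 km
  SAO: calculated 59.0 vs reported 59.0 → residual 0.0 km
  NEW: calculated 19.2 vs reported 19.2 → residual 0.0 km
  RID: calculated 71.7 vs reported 50.7 → residual 21.0 km
PAS, SAO, NEW are mutually consistent (residuals ≈ 0); RID is off by 21.0 km.

RID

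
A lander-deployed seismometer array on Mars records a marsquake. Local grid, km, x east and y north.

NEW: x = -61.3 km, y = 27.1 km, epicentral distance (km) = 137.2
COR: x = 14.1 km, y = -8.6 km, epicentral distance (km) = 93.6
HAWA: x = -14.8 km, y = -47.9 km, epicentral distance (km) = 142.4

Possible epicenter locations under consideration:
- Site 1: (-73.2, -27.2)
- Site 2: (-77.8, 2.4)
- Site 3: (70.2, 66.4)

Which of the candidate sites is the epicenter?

For each candidate, compare |candidate − station| to the reported distance:
Site 1: residuals NEW 81.6, COR 4.3, HAWA 80.4 → max 81.6 km
Site 2: residuals NEW 107.5, COR 1.0, HAWA 61.8 → max 107.5 km
Site 3: residuals NEW 0.0, COR 0.1, HAWA 0.0 → max 0.1 km
Only Site 3 has all residuals ≈ 0.

Site 3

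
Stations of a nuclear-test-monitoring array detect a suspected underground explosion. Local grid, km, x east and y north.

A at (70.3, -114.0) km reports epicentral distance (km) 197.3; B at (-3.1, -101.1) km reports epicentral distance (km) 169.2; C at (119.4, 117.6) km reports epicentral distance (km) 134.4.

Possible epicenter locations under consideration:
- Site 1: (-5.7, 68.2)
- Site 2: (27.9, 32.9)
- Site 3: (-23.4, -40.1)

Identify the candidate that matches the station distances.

Site 1

For each candidate, compare |candidate − station| to the reported distance:
Site 1: residuals A 0.1, B 0.1, C 0.1 → max 0.1 km
Site 2: residuals A 44.4, B 31.7, C 9.7 → max 44.4 km
Site 3: residuals A 78.0, B 104.9, C 78.3 → max 104.9 km
Only Site 1 has all residuals ≈ 0.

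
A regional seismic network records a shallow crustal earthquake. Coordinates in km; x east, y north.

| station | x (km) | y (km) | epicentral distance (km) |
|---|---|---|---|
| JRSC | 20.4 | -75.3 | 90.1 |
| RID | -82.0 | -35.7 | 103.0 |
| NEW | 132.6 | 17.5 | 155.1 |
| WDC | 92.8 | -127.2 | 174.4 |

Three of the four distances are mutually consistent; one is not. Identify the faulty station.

Solve using three stations at a time. Using JRSC, NEW, WDC (subtract circle equations pairwise → linear system) gives (x, y) ≈ (-21.8, 4.1).
Distances from that point to each station vs reported:
  JRSC: calculated 90.0 vs reported 90.1 → residual 0.1 km
  RID: calculated 72.1 vs reported 103.0 → residual 30.9 km
  NEW: calculated 155.0 vs reported 155.1 → residual 0.1 km
  WDC: calculated 174.3 vs reported 174.4 → residual 0.1 km
JRSC, NEW, WDC are mutually consistent (residuals ≈ 0); RID is off by 30.9 km.

RID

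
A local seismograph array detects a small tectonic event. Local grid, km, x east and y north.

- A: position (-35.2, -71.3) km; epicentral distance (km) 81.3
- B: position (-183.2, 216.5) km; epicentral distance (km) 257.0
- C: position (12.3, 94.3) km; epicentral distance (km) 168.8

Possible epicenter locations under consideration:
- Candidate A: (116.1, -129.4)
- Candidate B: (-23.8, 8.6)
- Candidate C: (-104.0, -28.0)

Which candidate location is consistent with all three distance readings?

Candidate C

For each candidate, compare |candidate − station| to the reported distance:
Candidate A: residuals A 80.8, B 200.4, C 77.8 → max 200.4 km
Candidate B: residuals A 0.6, B 5.0, C 75.8 → max 75.8 km
Candidate C: residuals A 0.0, B 0.0, C 0.0 → max 0.0 km
Only Candidate C has all residuals ≈ 0.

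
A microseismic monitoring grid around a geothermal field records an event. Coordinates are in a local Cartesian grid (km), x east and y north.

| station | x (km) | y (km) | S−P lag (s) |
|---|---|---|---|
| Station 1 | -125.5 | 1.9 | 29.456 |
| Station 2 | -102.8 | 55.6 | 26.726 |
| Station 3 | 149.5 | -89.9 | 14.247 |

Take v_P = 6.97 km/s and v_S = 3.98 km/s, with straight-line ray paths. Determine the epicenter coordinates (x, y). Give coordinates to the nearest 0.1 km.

Distance from S−P lag: d = Δt · v_P v_S / (v_P − v_S) = Δt · (6.97·3.98)/(6.97−3.98) ≈ 9.2778·Δt.
So d_Station 1 = 273.29, d_Station 2 = 247.96, d_Station 3 = 132.18 km.
Circle about each station: (x + 125.5)² + (y − 1.9)² = 273.29²; (x + 102.8)² + (y − 55.6)² = 247.96²; (x − 149.5)² + (y + 89.9)² = 132.18².
Subtracting the Station 1 equation from the Station 2 and Station 3 equations removes the quadratic terms:
45.4 x + 107.4 y = 11108.60
550.0 x − 183.6 y = 71894.27
Solving the 2×2 system: x ≈ 144.8, y ≈ 42.2 km.

(144.8, 42.2)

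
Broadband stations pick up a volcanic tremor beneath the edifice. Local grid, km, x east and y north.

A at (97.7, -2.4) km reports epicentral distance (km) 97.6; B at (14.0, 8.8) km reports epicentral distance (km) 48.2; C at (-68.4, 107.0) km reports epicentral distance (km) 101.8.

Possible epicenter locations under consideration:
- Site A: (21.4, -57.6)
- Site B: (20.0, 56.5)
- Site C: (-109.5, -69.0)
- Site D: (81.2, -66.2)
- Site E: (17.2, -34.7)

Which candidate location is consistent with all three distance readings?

Site B

For each candidate, compare |candidate − station| to the reported distance:
Site A: residuals A 3.4, B 18.6, C 85.7 → max 85.7 km
Site B: residuals A 0.1, B 0.1, C 0.0 → max 0.1 km
Site C: residuals A 120.0, B 97.8, C 78.9 → max 120.0 km
Site D: residuals A 31.7, B 52.5, C 127.1 → max 127.1 km
Site E: residuals A 10.9, B 4.6, C 63.7 → max 63.7 km
Only Site B has all residuals ≈ 0.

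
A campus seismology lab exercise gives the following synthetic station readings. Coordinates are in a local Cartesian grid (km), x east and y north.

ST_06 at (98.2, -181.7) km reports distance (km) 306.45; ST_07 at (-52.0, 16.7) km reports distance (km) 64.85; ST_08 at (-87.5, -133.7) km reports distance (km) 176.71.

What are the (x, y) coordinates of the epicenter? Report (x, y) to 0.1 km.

Circle about each station: (x − 98.2)² + (y + 181.7)² = 306.45²; (x + 52.0)² + (y − 16.7)² = 64.85²; (x + 87.5)² + (y + 133.7)² = 176.71².
Subtracting the ST_06 equation from the ST_07 and ST_08 equations removes the quadratic terms:
-300.4 x + 396.8 y = 50030.84
-371.4 x + 96.0 y = 45558.99
Solving the 2×2 system: x ≈ -112.0, y ≈ 41.3 km.
Check against ST_06 (with the unrounded x, y): √((x − 98.2)²+(y + 181.7)²) = 306.45 ≈ 306.45 km. ✓

(-112.0, 41.3)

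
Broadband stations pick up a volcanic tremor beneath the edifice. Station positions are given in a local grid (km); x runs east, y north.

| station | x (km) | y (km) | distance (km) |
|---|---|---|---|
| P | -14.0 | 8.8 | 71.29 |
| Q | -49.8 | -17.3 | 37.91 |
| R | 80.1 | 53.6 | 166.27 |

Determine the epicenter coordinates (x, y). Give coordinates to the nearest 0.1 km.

Circle about each station: (x + 14.0)² + (y − 8.8)² = 71.29²; (x + 49.8)² + (y + 17.3)² = 37.91²; (x − 80.1)² + (y − 53.6)² = 166.27².
Subtracting the P equation from the Q and R equations removes the quadratic terms:
-71.6 x − 52.2 y = 6150.99
188.2 x + 89.6 y = -13547.92
Solving the 2×2 system: x ≈ -45.8, y ≈ -55.0 km.
Check against P (with the unrounded x, y): √((x + 14.0)²+(y − 8.8)²) = 71.31 ≈ 71.29 km. ✓

(-45.8, -55.0)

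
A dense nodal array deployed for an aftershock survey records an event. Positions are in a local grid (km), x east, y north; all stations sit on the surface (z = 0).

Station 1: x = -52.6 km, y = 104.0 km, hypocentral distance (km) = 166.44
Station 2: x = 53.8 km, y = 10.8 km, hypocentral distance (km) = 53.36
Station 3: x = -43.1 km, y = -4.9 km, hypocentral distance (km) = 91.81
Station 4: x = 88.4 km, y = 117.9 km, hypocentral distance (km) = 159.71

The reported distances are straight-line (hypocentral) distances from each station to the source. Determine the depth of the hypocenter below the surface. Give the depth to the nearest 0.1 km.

z ≈ 29.6 km

Each station gives a sphere (x−x_i)² + (y−y_i)² + z² = d_i² (stations at z=0).
Subtracting the Station 1 sphere from Station 2 and Station 3: z² cancels, leaving linear equations in x and y:
212.8 x − 186.4 y = 14283.30
19.0 x − 217.8 y = 7572.06
Solving: x ≈ 39.702, y ≈ -31.303 km (keep extra digits for the depth step; rounded: 39.7, -31.3).
Then from the Station 1 sphere: z² = 166.44² − (x + 52.6)² − (y − 104.0)² with x = 39.702, y = -31.303, so z ≈ 29.592 ≈ 29.6 km.
Check against Station 4 (with the unrounded solution): distance 159.71 ≈ 159.71 km. ✓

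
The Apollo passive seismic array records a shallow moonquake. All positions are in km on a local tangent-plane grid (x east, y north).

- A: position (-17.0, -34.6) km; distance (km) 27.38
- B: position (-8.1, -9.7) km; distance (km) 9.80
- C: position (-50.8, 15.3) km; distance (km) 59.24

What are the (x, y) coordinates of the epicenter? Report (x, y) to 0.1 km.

x ≈ 0.8 km, y ≈ -13.8 km

Circle about each station: (x + 17.0)² + (y + 34.6)² = 27.38²; (x + 8.1)² + (y + 9.7)² = 9.80²; (x + 50.8)² + (y − 15.3)² = 59.24².
Subtracting pairs of circle equations eliminates x²+y² and gives linear equations (the radical axes):
17.8 x + 49.8 y = -672.84
-67.6 x + 99.8 y = -1431.14
Solving the 2×2 system: x ≈ 0.8, y ≈ -13.8 km.
Check against A (with the unrounded x, y): √((x + 17.0)²+(y + 34.6)²) = 27.38 ≈ 27.38 km. ✓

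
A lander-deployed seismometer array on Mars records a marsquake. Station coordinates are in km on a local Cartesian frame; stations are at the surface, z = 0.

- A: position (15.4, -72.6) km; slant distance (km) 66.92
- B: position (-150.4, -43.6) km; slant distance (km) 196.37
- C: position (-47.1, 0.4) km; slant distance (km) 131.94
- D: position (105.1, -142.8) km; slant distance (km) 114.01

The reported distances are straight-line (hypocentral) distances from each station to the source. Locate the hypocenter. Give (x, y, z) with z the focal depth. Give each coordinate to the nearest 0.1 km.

x ≈ 30.6 km, y ≈ -84.9 km, depth ≈ 64.0 km

Each station gives a sphere (x−x_i)² + (y−y_i)² + z² = d_i² (stations at z=0).
Subtracting the A sphere from B and C: z² cancels, leaving linear equations in x and y:
-331.6 x + 58.0 y = -15069.69
-125.0 x + 146.0 y = -16219.23
Solving: x ≈ 30.596, y ≈ -84.895 km (keep extra digits for the depth step; rounded: 30.6, -84.9).
Then from the A sphere: z² = 66.92² − (x − 15.4)² − (y + 72.6)² with x = 30.596, y = -84.895, so z ≈ 64.002 ≈ 64.0 km.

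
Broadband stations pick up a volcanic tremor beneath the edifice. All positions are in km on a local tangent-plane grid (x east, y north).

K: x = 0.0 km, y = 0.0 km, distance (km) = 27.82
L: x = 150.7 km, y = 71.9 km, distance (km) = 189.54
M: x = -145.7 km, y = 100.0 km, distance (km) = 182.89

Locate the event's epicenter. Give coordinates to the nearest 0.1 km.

(-12.2, -25.0)

Circle about each station: x² + y² = 27.82²; (x − 150.7)² + (y − 71.9)² = 189.54²; (x + 145.7)² + (y − 100.0)² = 182.89².
Subtracting the K equation from the L and M equations removes the quadratic terms:
301.4 x + 143.8 y = -7271.36
-291.4 x + 200.0 y = -1446.31
Solving the 2×2 system: x ≈ -12.2, y ≈ -25.0 km.
Check against K (with the unrounded x, y): √(x²+y²) = 27.82 ≈ 27.82 km. ✓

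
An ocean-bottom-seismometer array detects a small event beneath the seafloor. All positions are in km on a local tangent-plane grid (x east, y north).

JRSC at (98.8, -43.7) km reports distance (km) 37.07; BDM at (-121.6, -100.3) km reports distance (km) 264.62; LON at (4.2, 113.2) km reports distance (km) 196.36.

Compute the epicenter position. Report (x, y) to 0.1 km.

(134.5, -33.7)

Circle about each station: (x − 98.8)² + (y + 43.7)² = 37.07²; (x + 121.6)² + (y + 100.3)² = 264.62²; (x − 4.2)² + (y − 113.2)² = 196.36².
Subtracting pairs of circle equations eliminates x²+y² and gives linear equations (the radical axes):
-440.8 x − 113.2 y = -55474.04
-189.2 x + 313.8 y = -36022.31
Solving the 2×2 system: x ≈ 134.5, y ≈ -33.7 km.
Check against JRSC (with the unrounded x, y): √((x − 98.8)²+(y + 43.7)²) = 37.08 ≈ 37.07 km. ✓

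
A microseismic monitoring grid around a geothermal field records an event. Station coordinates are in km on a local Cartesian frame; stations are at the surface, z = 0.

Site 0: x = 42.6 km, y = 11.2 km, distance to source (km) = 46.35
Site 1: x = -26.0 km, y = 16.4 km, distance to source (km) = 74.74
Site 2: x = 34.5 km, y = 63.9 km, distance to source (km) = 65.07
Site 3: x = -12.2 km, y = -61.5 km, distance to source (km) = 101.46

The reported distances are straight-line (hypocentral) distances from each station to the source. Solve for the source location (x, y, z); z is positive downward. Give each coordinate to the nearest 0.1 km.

x ≈ 33.6 km, y ≈ 17.0 km, depth ≈ 45.1 km

Each station gives a sphere (x−x_i)² + (y−y_i)² + z² = d_i² (stations at z=0).
Subtracting the Site 0 sphere from Site 1 and Site 2: z² cancels, leaving linear equations in x and y:
-137.2 x + 10.4 y = -4432.99
-16.2 x + 105.4 y = 1247.48
Solving: x ≈ 33.599, y ≈ 17.000 km (keep extra digits for the depth step; rounded: 33.6, 17.0).
Then from the Site 0 sphere: z² = 46.35² − (x − 42.6)² − (y − 11.2)² with x = 33.599, y = 17.000, so z ≈ 45.096 ≈ 45.1 km.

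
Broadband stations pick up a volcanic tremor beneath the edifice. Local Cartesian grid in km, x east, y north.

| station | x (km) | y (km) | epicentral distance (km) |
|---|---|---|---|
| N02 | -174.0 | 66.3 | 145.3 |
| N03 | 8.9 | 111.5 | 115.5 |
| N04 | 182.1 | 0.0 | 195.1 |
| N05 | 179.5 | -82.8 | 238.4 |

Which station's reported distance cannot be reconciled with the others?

N04

Solve using three stations at a time. Using N02, N03, N05 (subtract circle equations pairwise → linear system) gives (x, y) ≈ (-41.2, 7.4).
Distances from that point to each station vs reported:
  N02: calculated 145.3 vs reported 145.3 → residual 0.0 km
  N03: calculated 115.5 vs reported 115.5 → residual 0.0 km
  N04: calculated 223.4 vs reported 195.1 → residual 28.3 km
  N05: calculated 238.4 vs reported 238.4 → residual 0.0 km
N02, N03, N05 are mutually consistent (residuals ≈ 0); N04 is off by 28.3 km.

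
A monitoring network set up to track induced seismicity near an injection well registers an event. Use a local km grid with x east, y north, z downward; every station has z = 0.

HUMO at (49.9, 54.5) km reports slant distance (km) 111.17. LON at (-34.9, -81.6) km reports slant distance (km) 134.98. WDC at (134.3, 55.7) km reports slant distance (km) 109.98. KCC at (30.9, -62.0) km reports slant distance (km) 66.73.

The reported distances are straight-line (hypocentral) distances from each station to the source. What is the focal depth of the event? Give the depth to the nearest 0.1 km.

9.7 km

Each station gives a sphere (x−x_i)² + (y−y_i)² + z² = d_i² (stations at z=0).
Subtracting the HUMO sphere from LON and WDC: z² cancels, leaving linear equations in x and y:
-169.6 x − 272.2 y = -3444.52
168.8 x + 2.4 y = 15941.89
Solving: x ≈ 95.105, y ≈ -46.603 km (keep extra digits for the depth step; rounded: 95.1, -46.6).
Then from the HUMO sphere: z² = 111.17² − (x − 49.9)² − (y − 54.5)² with x = 95.105, y = -46.603, so z ≈ 9.667 ≈ 9.7 km.
Check against KCC (with the unrounded solution): distance 66.73 ≈ 66.73 km. ✓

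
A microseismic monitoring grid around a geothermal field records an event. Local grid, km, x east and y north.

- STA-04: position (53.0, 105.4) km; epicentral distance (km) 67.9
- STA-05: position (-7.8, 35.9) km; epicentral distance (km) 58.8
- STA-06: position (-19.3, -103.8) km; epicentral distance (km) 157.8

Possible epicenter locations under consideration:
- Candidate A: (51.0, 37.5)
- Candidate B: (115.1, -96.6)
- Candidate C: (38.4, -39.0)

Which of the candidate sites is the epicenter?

For each candidate, compare |candidate − station| to the reported distance:
Candidate A: residuals STA-04 0.0, STA-05 0.0, STA-06 0.0 → max 0.0 km
Candidate B: residuals STA-04 143.4, STA-05 121.9, STA-06 23.2 → max 143.4 km
Candidate C: residuals STA-04 77.2, STA-05 29.2, STA-06 71.0 → max 77.2 km
Only Candidate A has all residuals ≈ 0.

Candidate A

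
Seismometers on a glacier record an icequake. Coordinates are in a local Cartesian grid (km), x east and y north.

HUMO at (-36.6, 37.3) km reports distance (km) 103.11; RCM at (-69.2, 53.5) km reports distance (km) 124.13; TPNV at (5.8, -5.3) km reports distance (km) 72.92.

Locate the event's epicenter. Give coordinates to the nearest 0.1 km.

-34.9 km east, -65.8 km north

Circle about each station: (x + 36.6)² + (y − 37.3)² = 103.11²; (x + 69.2)² + (y − 53.5)² = 124.13²; (x − 5.8)² + (y + 5.3)² = 72.92².
Subtracting the HUMO equation from the RCM and TPNV equations removes the quadratic terms:
-65.2 x + 32.4 y = 143.46
84.8 x − 85.2 y = 2645.23
Solving the 2×2 system: x ≈ -34.9, y ≈ -65.8 km.
Check against HUMO (with the unrounded x, y): √((x + 36.6)²+(y − 37.3)²) = 103.08 ≈ 103.11 km. ✓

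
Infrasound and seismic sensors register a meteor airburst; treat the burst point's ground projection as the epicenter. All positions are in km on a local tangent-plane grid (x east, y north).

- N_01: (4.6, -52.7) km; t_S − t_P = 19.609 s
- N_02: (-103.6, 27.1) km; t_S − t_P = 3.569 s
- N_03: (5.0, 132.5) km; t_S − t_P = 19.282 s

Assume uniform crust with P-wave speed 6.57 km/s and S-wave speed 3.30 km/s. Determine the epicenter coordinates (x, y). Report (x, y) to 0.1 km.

Distance from S−P lag: d = Δt · v_P v_S / (v_P − v_S) = Δt · (6.57·3.30)/(6.57−3.30) ≈ 6.6303·Δt.
So d_N_01 = 130.01, d_N_02 = 23.66, d_N_03 = 127.84 km.
Circle about each station: (x − 4.6)² + (y + 52.7)² = 130.01²; (x + 103.6)² + (y − 27.1)² = 23.66²; (x − 5.0)² + (y − 132.5)² = 127.84².
Subtracting pairs of circle equations eliminates x²+y² and gives linear equations (the radical axes):
-216.4 x + 159.6 y = 25011.72
0.8 x + 370.4 y = 15342.33
Solving the 2×2 system: x ≈ -84.9, y ≈ 41.6 km.

(-84.9, 41.6)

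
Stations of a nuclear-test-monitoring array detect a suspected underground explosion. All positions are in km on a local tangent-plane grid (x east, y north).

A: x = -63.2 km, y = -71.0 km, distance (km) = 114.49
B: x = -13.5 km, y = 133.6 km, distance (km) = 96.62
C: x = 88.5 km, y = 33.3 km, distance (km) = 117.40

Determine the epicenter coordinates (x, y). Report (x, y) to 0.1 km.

Circle about each station: (x + 63.2)² + (y + 71.0)² = 114.49²; (x + 13.5)² + (y − 133.6)² = 96.62²; (x − 88.5)² + (y − 33.3)² = 117.40².
Subtracting pairs of circle equations eliminates x²+y² and gives linear equations (the radical axes):
99.4 x + 409.2 y = 12768.51
303.4 x + 208.6 y = -768.90
Solving the 2×2 system: x ≈ -28.8, y ≈ 38.2 km.
Check against A (with the unrounded x, y): √((x + 63.2)²+(y + 71.0)²) = 114.49 ≈ 114.49 km. ✓

-28.8 km east, 38.2 km north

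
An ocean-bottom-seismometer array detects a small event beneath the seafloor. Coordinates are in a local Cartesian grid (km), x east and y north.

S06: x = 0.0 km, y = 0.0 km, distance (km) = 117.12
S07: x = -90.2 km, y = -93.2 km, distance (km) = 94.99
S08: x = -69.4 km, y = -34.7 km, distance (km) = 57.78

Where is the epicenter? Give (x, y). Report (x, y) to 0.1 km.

Circle about each station: x² + y² = 117.12²; (x + 90.2)² + (y + 93.2)² = 94.99²; (x + 69.4)² + (y + 34.7)² = 57.78².
Subtracting pairs of circle equations eliminates x²+y² and gives linear equations (the radical axes):
-180.4 x − 186.4 y = 21516.27
-138.8 x − 69.4 y = 16399.02
Solving the 2×2 system: x ≈ -117.1, y ≈ -2.1 km.

x ≈ -117.1 km, y ≈ -2.1 km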